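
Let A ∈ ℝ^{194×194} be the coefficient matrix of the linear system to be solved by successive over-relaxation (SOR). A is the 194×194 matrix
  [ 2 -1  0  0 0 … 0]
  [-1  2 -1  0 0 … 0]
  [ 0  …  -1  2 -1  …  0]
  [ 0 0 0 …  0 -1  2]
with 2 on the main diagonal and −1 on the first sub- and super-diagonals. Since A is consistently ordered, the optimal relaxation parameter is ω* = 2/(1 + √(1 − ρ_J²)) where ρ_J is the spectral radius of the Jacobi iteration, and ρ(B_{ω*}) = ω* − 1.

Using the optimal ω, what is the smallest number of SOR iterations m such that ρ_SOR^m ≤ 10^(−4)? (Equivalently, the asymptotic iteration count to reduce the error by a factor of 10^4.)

spectrum of D⁻¹(L+U) = {cos(kπ/195) : 1≤k≤194}; ρ_J = cos(π/195) = 0.9998702.
√(1 − cos²(π/195)) = sin(π/195) ≈ 0.0161100.
ω* = 2/(1 + 0.0161100) = 2/1.0161100 = 1.9682908.
and ρ(B_{ω*}) = 1.9682908 − 1 = 0.9682908.
Need (0.9682908)^m ≤ 10^(−4): m ≥ 4·ln10/|ln 0.9682908| = 9.21034/0.0322228 = 285.833 ⇒ m = 286.

m = 286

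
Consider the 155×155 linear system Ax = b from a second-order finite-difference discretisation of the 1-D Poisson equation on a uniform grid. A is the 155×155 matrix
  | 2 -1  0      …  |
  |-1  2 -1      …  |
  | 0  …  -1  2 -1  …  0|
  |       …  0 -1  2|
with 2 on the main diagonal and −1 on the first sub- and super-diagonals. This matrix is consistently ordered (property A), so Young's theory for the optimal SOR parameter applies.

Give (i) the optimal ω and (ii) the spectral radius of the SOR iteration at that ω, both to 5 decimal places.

ω* = 1.96052, ρ_SOR = 0.96052

With n=155, ρ(Jacobi) = cos(π/156) = 0.99980.
root = sin(π/156) = 0.020137  (since 1−cos² = sin²).
[ω*] 2 ÷ (1 + 0.020137) = 2 ÷ 1.020137 = 1.96052.
At ω = 1.96052 every |λ(B_ω)| = ω−1, so ρ_SOR = 0.96052.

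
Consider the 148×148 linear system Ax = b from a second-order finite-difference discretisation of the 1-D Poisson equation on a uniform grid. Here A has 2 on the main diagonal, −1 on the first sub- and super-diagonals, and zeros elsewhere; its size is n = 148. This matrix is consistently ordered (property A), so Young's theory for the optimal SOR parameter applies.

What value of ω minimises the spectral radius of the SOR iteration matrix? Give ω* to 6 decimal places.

n=148: λ(B_J) = 1 − λ(A)/2 = cos(kπ/149); k=1 gives ρ_J = 0.999778.
√(1−ρ_J²) simplifies to sin(π/149) = 0.0210830.
ω* = 2/(1+0.0210830) = 1.958705
ρ(B_{ω*}) = ω*−1 = 0.958705

ω* = 1.958705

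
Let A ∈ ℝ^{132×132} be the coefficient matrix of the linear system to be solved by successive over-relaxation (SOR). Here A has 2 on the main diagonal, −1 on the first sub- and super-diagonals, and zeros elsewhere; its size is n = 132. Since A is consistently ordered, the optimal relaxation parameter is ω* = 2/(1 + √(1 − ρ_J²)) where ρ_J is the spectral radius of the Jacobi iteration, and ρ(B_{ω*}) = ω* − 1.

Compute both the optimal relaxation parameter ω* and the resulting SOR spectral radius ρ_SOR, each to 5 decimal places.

ρ_J = max_k |cos(kπ/133)| = cos(π/133) = 0.99972
√(1 − cos²(π/133)) = sin(π/133) ≈ 0.023619.
Young: ω* = 2/(1+√(1−ρ_J²)) = 2/(1+0.023619) = 2/1.023619 = 1.95385.
ρ_SOR = ω* − 1 = 1.95385 − 1 = 0.95385.

ω* = 1.95385, ρ_SOR = 0.95385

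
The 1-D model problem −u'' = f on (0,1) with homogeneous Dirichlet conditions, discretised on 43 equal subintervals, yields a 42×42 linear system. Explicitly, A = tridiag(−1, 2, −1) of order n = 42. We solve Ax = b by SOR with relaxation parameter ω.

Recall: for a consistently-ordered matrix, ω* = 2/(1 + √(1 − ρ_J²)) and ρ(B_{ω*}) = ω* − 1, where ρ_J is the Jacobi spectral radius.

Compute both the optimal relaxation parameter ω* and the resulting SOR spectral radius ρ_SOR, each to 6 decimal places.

spectrum of D⁻¹(L+U) = {cos(kπ/43) : 1≤k≤42}; ρ_J = cos(π/43) = 0.997332.
root = sin(π/43) = 0.0729953  (since 1−cos² = sin²).
Then 2/(1+√(1−ρ_J²)) = 2/(1+0.0729953); ω* = 2/1.0729953 = 1.863941.
ρ(B_{ω*}) = ω*−1 = 0.863941

ω* = 1.863941, ρ_SOR = 0.863941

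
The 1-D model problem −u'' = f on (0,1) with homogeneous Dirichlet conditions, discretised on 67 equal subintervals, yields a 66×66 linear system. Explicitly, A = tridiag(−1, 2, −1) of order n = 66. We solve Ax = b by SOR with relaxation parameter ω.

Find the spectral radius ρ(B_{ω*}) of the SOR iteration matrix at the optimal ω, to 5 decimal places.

ρ_SOR = 0.91045

½·tridiag(1,0,1) at n=66: λ_k = cos(kπ/67); max |λ| at k=1 ⇒ ρ_J = cos(π/67) ≈ 0.99890.
√(1−ρ_J²) = |sin(π/67)| = 0.046872
Then 2/(1+√(1−ρ_J²)) = 2/(1+0.046872); ω* = 2/1.046872 = 1.91045.
ρ_SOR = ω* − 1 = 1.91045 − 1 = 0.91045.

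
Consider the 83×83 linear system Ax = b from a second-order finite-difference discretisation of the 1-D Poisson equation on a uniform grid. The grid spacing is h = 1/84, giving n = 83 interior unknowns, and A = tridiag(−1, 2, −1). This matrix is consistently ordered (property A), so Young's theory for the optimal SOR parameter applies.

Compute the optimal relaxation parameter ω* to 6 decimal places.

ω* = 1.927913

B_J for the 83×83 system has eigenvalues cos(kπ/84); ρ_J = cos(π/84) = 0.999301.
√(1 − cos²(π/84)) = sin(π/84) ≈ 0.0373912.
ω* = 2 / (1 + 0.0373912) = 2 / 1.0373912 ≈ 1.927913.
[ρ_SOR] ω* − 1 = 0.927913.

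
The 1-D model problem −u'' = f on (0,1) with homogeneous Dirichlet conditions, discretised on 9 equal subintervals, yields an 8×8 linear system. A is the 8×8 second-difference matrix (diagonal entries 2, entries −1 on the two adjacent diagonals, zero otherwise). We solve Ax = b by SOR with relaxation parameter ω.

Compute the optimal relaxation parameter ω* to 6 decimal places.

½·tridiag(1,0,1) at n=8: λ_k = cos(kπ/9); max |λ| at k=1 ⇒ ρ_J = cos(π/9) ≈ 0.939693.
√(1−ρ_J²) simplifies to sin(π/9) = 0.3420201.
ω* = 2/(1+0.3420201) = 1.490291
and ρ(B_{ω*}) = 1.490291 − 1 = 0.490291.

ω* = 1.490291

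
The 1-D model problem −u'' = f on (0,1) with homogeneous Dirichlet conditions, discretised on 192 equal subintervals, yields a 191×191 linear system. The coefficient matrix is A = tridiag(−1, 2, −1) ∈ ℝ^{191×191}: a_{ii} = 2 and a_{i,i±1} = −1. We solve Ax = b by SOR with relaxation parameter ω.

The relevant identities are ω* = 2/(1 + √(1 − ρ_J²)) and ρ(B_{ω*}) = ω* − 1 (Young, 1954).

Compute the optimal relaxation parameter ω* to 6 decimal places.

ω* = 1.967803

With n=191, ρ(Jacobi) = cos(π/192) = 0.999866.
root = sin(π/192) = 0.0163617  (since 1−cos² = sin²).
ω* = 2/(1 + 0.0163617) = 2/1.0163617 = 1.967803.
ρ(B_{ω*}) = ω*−1 = 0.967803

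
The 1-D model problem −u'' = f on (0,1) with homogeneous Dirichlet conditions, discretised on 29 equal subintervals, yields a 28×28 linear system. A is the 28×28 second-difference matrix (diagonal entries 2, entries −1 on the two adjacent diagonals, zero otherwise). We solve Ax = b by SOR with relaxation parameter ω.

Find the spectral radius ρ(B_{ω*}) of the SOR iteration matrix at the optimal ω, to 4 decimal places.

½·tridiag(1,0,1) at n=28: λ_k = cos(kπ/29); max |λ| at k=1 ⇒ ρ_J = cos(π/29) ≈ 0.9941.
√(1 − cos²(π/29)) = sin(π/29) ≈ 0.10812.
Then 2/(1+√(1−ρ_J²)) = 2/(1+0.10812); ω* = 2/1.10812 = 1.8049.
[ρ_SOR] ω* − 1 = 0.8049.

ρ_SOR = 0.8049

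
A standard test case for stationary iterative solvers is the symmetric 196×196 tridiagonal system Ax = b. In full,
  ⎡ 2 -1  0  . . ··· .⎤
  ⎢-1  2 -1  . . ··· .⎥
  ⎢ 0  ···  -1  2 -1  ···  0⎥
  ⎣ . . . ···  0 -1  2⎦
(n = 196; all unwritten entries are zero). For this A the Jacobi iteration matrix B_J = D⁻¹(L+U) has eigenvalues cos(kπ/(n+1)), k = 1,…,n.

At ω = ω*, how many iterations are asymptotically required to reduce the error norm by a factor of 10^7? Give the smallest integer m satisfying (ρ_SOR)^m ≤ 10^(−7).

½·tridiag(1,0,1) at n=196: λ_k = cos(kπ/197); max |λ| at k=1 ⇒ ρ_J = cos(π/197) ≈ 0.9998728.
root = sin(π/197) = 0.0159465  (since 1−cos² = sin²).
ω* = 2 / (1 + 0.0159465) = 2 / 1.0159465 ≈ 1.9686076.
ρ_SOR = ω* − 1 = 1.9686076 − 1 = 0.9686076.
For 7 digits: m = 7·ln10 / (−ln 0.9686076) = 16.1181/0.0318957 = 505.338; round up → m = 506.

m = 506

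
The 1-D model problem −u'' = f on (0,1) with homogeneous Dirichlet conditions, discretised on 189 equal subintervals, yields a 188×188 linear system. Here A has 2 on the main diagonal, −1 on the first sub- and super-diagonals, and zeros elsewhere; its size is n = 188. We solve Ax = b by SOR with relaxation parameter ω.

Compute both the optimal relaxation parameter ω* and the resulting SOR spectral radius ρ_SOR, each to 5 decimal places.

[ρ_J] n=188: ρ(B_J) = cos(π/(n+1)) = cos(π/189) = 0.99986.
1 − cos²(π/189) = sin²(π/189) ⇒ √(1−ρ_J²) = sin(π/189) = 0.016621.
ω* = 2/(1+0.016621) = 1.96730
and ρ(B_{ω*}) = 1.96730 − 1 = 0.96730.

ω* = 1.96730, ρ_SOR = 0.96730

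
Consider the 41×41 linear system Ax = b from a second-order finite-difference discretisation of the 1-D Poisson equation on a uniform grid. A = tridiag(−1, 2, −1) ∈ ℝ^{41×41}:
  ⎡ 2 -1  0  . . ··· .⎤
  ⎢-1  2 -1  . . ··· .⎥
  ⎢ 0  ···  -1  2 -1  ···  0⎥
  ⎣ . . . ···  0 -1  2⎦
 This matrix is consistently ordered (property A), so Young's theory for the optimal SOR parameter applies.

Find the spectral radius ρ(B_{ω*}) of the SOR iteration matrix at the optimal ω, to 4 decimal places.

ρ_SOR = 0.8609

½·tridiag(1,0,1) at n=41: λ_k = cos(kπ/42); max |λ| at k=1 ⇒ ρ_J = cos(π/42) ≈ 0.9972.
1 − cos²(π/42) = sin²(π/42) ⇒ √(1−ρ_J²) = sin(π/42) = 0.07473.
So ω* = 2/1.07473 = 1.8609 (Young).
ρ(B_{ω*}) = ω*−1 = 0.8609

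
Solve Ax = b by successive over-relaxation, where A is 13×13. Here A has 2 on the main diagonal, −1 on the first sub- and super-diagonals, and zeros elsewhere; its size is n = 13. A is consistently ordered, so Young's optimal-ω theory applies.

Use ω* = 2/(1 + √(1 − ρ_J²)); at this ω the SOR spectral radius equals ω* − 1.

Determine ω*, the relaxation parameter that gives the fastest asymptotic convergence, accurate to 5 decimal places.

ω* = 1.63596

B_J for the 13×13 system has eigenvalues cos(kπ/14); ρ_J = cos(π/14) = 0.97493.
√(1−ρ_J²) = |sin(π/14)| = 0.222521
ω* = 2/(1 + 0.222521) = 2/1.222521 = 1.63596.
ρ(B_{ω*}) = ω*−1 = 0.63596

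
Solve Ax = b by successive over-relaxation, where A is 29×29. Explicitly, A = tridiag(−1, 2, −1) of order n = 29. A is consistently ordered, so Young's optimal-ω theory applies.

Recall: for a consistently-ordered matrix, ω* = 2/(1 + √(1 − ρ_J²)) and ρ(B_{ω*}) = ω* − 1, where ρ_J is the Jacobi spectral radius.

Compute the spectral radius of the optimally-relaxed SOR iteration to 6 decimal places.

[ρ_J] n=29: ρ(B_J) = cos(π/(n+1)) = cos(π/30) = 0.994522.
1 − cos²(π/30) = sin²(π/30) ⇒ √(1−ρ_J²) = sin(π/30) = 0.1045285.
So ω* = 2/1.1045285 = 1.810727 (Young).
Hence ρ(B_{ω*}) = 1.810727 − 1 = 0.810727.

ρ_SOR = 0.810727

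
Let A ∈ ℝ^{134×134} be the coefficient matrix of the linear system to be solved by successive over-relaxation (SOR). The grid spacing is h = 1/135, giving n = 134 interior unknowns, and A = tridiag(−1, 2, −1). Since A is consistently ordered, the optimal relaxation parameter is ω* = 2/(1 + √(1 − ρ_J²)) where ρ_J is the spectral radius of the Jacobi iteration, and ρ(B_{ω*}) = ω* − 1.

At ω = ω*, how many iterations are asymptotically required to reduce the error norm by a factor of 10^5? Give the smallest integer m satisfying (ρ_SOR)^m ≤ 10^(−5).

[ρ_J] n=134: ρ(B_J) = cos(π/(n+1)) = cos(π/135) = 0.9997292.
√(1−ρ_J²) = |sin(π/135)| = 0.0232690
Then 2/(1+√(1−ρ_J²)) = 2/(1+0.0232690); ω* = 2/1.0232690 = 1.9545203.
ρ(B_{ω*}) = ω*−1 = 0.9545203
5·ln10 = 11.5129; −ln(0.9545203) = 0.0465464; m = ⌈11.5129/0.0465464⌉ = ⌈247.342⌉ = 248.

m = 248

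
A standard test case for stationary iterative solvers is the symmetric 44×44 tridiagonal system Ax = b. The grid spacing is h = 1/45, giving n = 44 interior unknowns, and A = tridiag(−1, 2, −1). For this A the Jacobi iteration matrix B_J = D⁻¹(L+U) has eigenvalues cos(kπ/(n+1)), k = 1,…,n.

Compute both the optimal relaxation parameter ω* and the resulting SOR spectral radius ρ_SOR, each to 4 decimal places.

n=44: λ(B_J) = 1 − λ(A)/2 = cos(kπ/45); k=1 gives ρ_J = 0.9976.
√(1−ρ_J²) simplifies to sin(π/45) = 0.06976.
So ω* = 2/1.06976 = 1.8696 (Young).
ρ_SOR = ω* − 1 ≈ 0.8696.

ω* = 1.8696, ρ_SOR = 0.8696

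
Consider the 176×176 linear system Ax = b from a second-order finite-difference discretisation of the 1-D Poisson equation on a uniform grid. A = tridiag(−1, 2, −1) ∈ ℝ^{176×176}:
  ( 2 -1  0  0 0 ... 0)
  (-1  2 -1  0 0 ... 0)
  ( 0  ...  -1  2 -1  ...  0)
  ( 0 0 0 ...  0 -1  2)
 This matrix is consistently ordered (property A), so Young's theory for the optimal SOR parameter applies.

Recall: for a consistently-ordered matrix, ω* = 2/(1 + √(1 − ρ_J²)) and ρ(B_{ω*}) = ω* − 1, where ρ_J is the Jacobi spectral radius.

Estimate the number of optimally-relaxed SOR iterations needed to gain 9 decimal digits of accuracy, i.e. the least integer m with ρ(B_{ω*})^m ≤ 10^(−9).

m = 584

With n=176, ρ(Jacobi) = cos(π/177) = 0.9998425.
√(1 − cos²(π/177)) = sin(π/177) ≈ 0.0177482.
ω* = 2 / (1 + 0.0177482) = 2 / 1.0177482 ≈ 1.9651226.
ρ_SOR = ω* − 1 ≈ 0.9651226.
For 9 digits: m = 9·ln10 / (−ln 0.9651226) = 20.7233/0.0355001 = 583.753; round up → m = 584.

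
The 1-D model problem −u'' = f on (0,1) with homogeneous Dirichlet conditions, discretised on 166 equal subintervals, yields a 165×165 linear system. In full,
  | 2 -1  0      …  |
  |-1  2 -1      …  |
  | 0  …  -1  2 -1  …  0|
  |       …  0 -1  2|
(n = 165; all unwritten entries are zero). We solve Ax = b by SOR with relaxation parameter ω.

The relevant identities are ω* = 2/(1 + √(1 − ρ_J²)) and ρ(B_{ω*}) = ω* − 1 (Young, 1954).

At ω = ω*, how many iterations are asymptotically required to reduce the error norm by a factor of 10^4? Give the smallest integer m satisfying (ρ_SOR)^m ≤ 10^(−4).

B_J for the 165×165 system has eigenvalues cos(kπ/166); ρ_J = cos(π/166) = 0.9998209.
√(1 − cos²(π/166)) = sin(π/166) ≈ 0.0189241.
ω* = 2 / (1 + 0.0189241) = 2 / 1.0189241 ≈ 1.9628547.
ρ_SOR = ω* − 1 = 1.9628547 − 1 = 0.9628547.
4·ln10 = 9.21034; −ln(0.9628547) = 0.0378528; m = ⌈9.21034/0.0378528⌉ = ⌈243.320⌉ = 244.

m = 244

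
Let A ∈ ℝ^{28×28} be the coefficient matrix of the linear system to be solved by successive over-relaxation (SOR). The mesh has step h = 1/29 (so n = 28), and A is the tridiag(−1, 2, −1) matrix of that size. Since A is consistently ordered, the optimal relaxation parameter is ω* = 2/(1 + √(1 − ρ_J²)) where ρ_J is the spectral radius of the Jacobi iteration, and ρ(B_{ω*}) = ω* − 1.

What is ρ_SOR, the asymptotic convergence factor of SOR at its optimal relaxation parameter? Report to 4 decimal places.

n=28: λ(B_J) = 1 − λ(A)/2 = cos(kπ/29); k=1 gives ρ_J = 0.9941.
√(1−ρ_J²) = |sin(π/29)| = 0.10812
Then 2/(1+√(1−ρ_J²)) = 2/(1+0.10812); ω* = 2/1.10812 = 1.8049.
[ρ_SOR] ω* − 1 = 0.8049.

ρ_SOR = 0.8049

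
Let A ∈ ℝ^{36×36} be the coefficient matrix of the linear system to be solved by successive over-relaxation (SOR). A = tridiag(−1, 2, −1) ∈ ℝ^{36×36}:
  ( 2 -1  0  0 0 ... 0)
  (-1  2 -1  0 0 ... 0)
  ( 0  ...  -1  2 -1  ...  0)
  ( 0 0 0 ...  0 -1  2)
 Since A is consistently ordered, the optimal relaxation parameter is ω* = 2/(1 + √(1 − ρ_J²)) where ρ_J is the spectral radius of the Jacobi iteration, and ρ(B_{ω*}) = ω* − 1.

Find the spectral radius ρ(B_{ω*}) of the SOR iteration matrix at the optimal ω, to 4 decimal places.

B_J for the 36×36 system has eigenvalues cos(kπ/37); ρ_J = cos(π/37) = 0.9964.
√(1−ρ_J²) simplifies to sin(π/37) = 0.08481.
So ω* = 2/1.08481 = 1.8436 (Young).
ρ_SOR = ω* − 1 ≈ 0.8436.

ρ_SOR = 0.8436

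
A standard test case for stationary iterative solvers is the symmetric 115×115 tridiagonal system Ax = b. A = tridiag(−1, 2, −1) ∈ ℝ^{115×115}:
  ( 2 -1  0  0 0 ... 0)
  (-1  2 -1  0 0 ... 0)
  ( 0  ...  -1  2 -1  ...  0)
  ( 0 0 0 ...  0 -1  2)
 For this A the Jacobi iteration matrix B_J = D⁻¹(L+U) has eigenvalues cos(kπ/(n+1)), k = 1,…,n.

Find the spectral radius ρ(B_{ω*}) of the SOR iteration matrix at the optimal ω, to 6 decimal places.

½·tridiag(1,0,1) at n=115: λ_k = cos(kπ/116); max |λ| at k=1 ⇒ ρ_J = cos(π/116) ≈ 0.999633.
√(1−ρ_J²) = |sin(π/116)| = 0.0270794
ω* = 2 / (1 + 0.0270794) = 2 / 1.0270794 ≈ 1.947269.
Hence ρ(B_{ω*}) = 1.947269 − 1 = 0.947269.

ρ_SOR = 0.947269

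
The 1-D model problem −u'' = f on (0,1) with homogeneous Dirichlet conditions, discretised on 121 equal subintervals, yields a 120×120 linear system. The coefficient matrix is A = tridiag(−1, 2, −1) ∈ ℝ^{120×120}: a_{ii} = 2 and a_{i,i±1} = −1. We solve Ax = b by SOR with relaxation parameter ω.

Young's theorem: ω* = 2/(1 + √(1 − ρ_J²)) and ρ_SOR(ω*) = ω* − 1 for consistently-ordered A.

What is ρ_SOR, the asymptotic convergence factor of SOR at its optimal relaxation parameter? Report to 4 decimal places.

With n=120, ρ(Jacobi) = cos(π/121) = 0.9997.
√(1−ρ_J²) simplifies to sin(π/121) = 0.02596.
ω* = 2 / (1 + 0.02596) = 2 / 1.02596 ≈ 1.9494.
and ρ(B_{ω*}) = 1.9494 − 1 = 0.9494.

ρ_SOR = 0.9494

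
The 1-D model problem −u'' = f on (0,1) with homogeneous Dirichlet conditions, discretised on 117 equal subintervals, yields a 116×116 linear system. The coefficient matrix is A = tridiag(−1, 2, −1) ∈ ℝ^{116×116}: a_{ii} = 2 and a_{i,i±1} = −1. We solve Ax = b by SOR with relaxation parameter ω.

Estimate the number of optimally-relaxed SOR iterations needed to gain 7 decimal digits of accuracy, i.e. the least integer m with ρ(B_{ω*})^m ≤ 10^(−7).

[ρ_J] n=116: ρ(B_J) = cos(π/(n+1)) = cos(π/117) = 0.9996395.
√(1−ρ_J²) = |sin(π/117)| = 0.0268480
ω* = 2/(1+0.0268480) = 1.9477079
At ω = 1.9477079 every |λ(B_ω)| = ω−1, so ρ_SOR = 0.9477079.
ρ_SOR^m ≤ 10^(−7) ⇔ m ≥ 7·ln10/(−ln 0.9477079) = 16.1181/0.0537089 = 300.101; m = ⌈300.101⌉ = 301.

m = 301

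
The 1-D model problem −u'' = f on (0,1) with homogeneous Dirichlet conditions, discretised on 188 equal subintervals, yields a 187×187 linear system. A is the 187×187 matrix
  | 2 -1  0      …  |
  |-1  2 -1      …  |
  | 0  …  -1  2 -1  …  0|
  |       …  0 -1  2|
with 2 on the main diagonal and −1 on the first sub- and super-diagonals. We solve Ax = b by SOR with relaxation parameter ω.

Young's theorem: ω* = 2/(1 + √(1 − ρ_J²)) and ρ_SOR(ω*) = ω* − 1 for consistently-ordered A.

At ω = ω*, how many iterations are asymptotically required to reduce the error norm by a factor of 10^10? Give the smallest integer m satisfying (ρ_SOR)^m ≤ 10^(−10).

m = 689

B_J for the 187×187 system has eigenvalues cos(kπ/188); ρ_J = cos(π/188) = 0.9998604.
1 − cos²(π/188) = sin²(π/188) ⇒ √(1−ρ_J²) = sin(π/188) = 0.0167098.
[ω*] 2 ÷ (1 + 0.0167098) = 2 ÷ 1.0167098 = 1.9671297.
and ρ(B_{ω*}) = 1.9671297 − 1 = 0.9671297.
10·ln10 = 23.0259; −ln(0.9671297) = 0.0334227; m = ⌈23.0259/0.0334227⌉ = ⌈688.930⌉ = 689.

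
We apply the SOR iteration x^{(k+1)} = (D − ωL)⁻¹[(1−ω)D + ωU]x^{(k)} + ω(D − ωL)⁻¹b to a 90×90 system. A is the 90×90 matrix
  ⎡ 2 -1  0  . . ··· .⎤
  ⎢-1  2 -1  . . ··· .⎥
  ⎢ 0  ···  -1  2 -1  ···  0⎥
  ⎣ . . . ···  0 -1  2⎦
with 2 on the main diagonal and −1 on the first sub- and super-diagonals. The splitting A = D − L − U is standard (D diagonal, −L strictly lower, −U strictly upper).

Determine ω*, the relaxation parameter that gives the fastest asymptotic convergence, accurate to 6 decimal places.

ω* = 1.933271

With n=90, ρ(Jacobi) = cos(π/91) = 0.999404.
√(1−ρ_J²) simplifies to sin(π/91) = 0.0345161.
Young: ω* = 2/(1+√(1−ρ_J²)) = 2/(1+0.0345161) = 2/1.0345161 = 1.933271.
At ω = 1.933271 every |λ(B_ω)| = ω−1, so ρ_SOR = 0.933271.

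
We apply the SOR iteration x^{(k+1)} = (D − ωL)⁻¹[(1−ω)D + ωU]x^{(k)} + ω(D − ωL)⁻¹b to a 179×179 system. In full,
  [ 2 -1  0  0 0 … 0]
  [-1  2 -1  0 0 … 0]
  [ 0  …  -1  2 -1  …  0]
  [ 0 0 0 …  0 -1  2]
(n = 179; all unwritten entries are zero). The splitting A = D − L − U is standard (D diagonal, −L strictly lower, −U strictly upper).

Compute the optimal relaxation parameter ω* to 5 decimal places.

ω* = 1.96569

[ρ_J] n=179: ρ(B_J) = cos(π/(n+1)) = cos(π/180) = 0.99985.
√(1−ρ_J²) = |sin(π/180)| = 0.017452
So ω* = 2/1.017452 = 1.96569 (Young).
and ρ(B_{ω*}) = 1.96569 − 1 = 0.96569.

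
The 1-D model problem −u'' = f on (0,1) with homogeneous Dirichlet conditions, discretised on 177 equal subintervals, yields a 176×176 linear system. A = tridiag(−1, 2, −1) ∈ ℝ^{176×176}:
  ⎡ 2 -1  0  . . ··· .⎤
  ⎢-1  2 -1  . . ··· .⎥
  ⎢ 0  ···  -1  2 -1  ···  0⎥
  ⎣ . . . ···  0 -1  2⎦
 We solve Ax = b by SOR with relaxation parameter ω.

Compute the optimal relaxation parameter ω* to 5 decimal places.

ω* = 1.96512

ρ_J = max_k |cos(kπ/177)| = cos(π/177) = 0.99984
√(1−ρ_J²) simplifies to sin(π/177) = 0.017748.
Then 2/(1+√(1−ρ_J²)) = 2/(1+0.017748); ω* = 2/1.017748 = 1.96512.
[ρ_SOR] ω* − 1 = 0.96512.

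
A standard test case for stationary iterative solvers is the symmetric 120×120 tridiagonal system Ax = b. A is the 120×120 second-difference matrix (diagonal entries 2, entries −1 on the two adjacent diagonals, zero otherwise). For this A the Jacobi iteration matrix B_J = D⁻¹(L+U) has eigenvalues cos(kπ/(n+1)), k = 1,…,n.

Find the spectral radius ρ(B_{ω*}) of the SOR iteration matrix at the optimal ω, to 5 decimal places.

ρ_SOR = 0.94939

spectrum of D⁻¹(L+U) = {cos(kπ/121) : 1≤k≤120}; ρ_J = cos(π/121) = 0.99966.
√(1−ρ_J²) simplifies to sin(π/121) = 0.025961.
Then 2/(1+√(1−ρ_J²)) = 2/(1+0.025961); ω* = 2/1.025961 = 1.94939.
At ω = 1.94939 every |λ(B_ω)| = ω−1, so ρ_SOR = 0.94939.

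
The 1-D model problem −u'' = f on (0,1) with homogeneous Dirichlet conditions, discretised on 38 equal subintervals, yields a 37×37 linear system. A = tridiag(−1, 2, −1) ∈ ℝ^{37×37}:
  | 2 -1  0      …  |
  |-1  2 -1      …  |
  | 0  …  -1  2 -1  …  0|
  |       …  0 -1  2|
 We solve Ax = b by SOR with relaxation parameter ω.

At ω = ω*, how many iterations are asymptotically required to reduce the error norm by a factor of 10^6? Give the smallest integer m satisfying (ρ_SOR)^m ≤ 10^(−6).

spectrum of D⁻¹(L+U) = {cos(kπ/38) : 1≤k≤37}; ρ_J = cos(π/38) = 0.9965845.
√(1−ρ_J²) simplifies to sin(π/38) = 0.0825793.
Then 2/(1+√(1−ρ_J²)) = 2/(1+0.0825793); ω* = 2/1.0825793 = 1.8474397.
[ρ_SOR] ω* − 1 = 0.8474397.
ρ_SOR^m ≤ 10^(−6) ⇔ m ≥ 6·ln10/(−ln 0.8474397) = 13.8155/0.165536 = 83.459; m = ⌈83.459⌉ = 84.

m = 84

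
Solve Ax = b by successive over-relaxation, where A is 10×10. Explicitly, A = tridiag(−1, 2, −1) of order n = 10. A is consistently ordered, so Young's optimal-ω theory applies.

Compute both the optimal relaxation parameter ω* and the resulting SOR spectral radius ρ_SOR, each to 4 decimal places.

ω* = 1.5604, ρ_SOR = 0.5604

spectrum of D⁻¹(L+U) = {cos(kπ/11) : 1≤k≤10}; ρ_J = cos(π/11) = 0.9595.
root = sin(π/11) = 0.28173  (since 1−cos² = sin²).
So ω* = 2/1.28173 = 1.5604 (Young).
ρ(B_{ω*}) = ω*−1 = 0.5604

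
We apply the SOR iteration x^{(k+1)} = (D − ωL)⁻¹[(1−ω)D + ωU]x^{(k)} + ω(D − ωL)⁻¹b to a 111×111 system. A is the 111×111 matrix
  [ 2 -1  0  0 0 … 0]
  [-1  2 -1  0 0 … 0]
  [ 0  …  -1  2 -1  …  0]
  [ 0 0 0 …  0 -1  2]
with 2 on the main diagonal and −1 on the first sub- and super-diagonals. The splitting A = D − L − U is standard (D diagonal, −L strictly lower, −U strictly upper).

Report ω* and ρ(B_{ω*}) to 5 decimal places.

B_J for the 111×111 system has eigenvalues cos(kπ/112); ρ_J = cos(π/112) = 0.99961.
√(1 − cos²(π/112)) = sin(π/112) ≈ 0.028046.
ω* = 2 / (1 + 0.028046) = 2 / 1.028046 ≈ 1.94544.
ρ_SOR = ω* − 1 ≈ 0.94544.

ω* = 1.94544, ρ_SOR = 0.94544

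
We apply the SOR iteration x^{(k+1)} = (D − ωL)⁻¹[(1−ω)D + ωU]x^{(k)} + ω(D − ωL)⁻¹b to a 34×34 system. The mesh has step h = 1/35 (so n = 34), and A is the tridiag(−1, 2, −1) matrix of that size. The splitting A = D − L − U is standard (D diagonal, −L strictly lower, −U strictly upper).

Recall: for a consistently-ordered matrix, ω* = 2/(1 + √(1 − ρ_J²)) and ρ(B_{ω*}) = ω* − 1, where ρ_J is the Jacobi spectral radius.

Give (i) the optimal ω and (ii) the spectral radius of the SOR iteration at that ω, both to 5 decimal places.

ω* = 1.83547, ρ_SOR = 0.83547

[ρ_J] n=34: ρ(B_J) = cos(π/(n+1)) = cos(π/35) = 0.99597.
1 − cos²(π/35) = sin²(π/35) ⇒ √(1−ρ_J²) = sin(π/35) = 0.089639.
So ω* = 2/1.089639 = 1.83547 (Young).
At ω = 1.83547 every |λ(B_ω)| = ω−1, so ρ_SOR = 0.83547.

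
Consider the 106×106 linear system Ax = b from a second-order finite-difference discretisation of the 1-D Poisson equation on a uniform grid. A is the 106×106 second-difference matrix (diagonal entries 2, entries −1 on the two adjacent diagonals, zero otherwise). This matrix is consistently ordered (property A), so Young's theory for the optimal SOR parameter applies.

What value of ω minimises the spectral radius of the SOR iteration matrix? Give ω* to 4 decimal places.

ω* = 1.9430

½·tridiag(1,0,1) at n=106: λ_k = cos(kπ/107); max |λ| at k=1 ⇒ ρ_J = cos(π/107) ≈ 0.9996.
√(1−ρ_J²) simplifies to sin(π/107) = 0.02936.
Then 2/(1+√(1−ρ_J²)) = 2/(1+0.02936); ω* = 2/1.02936 = 1.9430.
[ρ_SOR] ω* − 1 = 0.9430.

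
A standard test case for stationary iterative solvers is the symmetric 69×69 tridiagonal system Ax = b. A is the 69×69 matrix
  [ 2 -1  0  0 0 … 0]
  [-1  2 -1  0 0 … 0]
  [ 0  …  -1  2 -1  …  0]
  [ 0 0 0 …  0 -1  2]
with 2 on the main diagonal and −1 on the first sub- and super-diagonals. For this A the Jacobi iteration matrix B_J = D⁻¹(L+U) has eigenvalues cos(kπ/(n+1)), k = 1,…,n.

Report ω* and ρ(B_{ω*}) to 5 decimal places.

ω* = 1.91412, ρ_SOR = 0.91412

½·tridiag(1,0,1) at n=69: λ_k = cos(kπ/70); max |λ| at k=1 ⇒ ρ_J = cos(π/70) ≈ 0.99899.
root = sin(π/70) = 0.044865  (since 1−cos² = sin²).
ω* = 2 / (1 + 0.044865) = 2 / 1.044865 ≈ 1.91412.
ρ_SOR = ω* − 1 ≈ 0.91412.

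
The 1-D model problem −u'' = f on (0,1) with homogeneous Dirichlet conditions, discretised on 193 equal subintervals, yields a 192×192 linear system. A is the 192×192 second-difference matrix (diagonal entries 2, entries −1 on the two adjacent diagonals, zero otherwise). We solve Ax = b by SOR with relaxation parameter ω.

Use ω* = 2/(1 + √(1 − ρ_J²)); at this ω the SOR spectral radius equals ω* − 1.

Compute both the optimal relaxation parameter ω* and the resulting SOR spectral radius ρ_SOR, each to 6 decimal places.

ω* = 1.967967, ρ_SOR = 0.967967

½·tridiag(1,0,1) at n=192: λ_k = cos(kπ/193); max |λ| at k=1 ⇒ ρ_J = cos(π/193) ≈ 0.999868.
root = sin(π/193) = 0.0162770  (since 1−cos² = sin²).
So ω* = 2/1.0162770 = 1.967967 (Young).
ρ_SOR = ω* − 1 ≈ 0.967967.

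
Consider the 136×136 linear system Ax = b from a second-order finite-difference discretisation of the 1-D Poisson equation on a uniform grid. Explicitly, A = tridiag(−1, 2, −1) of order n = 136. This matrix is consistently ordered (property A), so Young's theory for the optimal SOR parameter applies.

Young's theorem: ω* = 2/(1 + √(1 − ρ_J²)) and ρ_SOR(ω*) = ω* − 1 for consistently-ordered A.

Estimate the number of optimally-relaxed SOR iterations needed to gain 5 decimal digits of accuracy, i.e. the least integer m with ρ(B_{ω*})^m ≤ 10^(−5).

With n=136, ρ(Jacobi) = cos(π/137) = 0.9997371.
root = sin(π/137) = 0.0229293  (since 1−cos² = sin²).
[ω*] 2 ÷ (1 + 0.0229293) = 2 ÷ 1.0229293 = 1.9551693.
ρ_SOR = ω* − 1 ≈ 0.9551693.
(0.9551693)^m ≤ 10^{−5}  ⇒  m·ln(0.9551693) ≤ −5·ln10  ⇒  m ≥ 251.008  ⇒  m = 252

m = 252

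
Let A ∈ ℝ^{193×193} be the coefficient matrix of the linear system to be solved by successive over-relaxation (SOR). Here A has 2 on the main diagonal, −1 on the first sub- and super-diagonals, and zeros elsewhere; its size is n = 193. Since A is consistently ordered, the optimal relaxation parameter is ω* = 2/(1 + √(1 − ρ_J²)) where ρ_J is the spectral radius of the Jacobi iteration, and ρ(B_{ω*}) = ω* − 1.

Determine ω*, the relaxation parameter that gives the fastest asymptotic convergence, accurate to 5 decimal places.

ω* = 1.96813

spectrum of D⁻¹(L+U) = {cos(kπ/194) : 1≤k≤193}; ρ_J = cos(π/194) = 0.99987.
√(1−ρ_J²) = |sin(π/194)| = 0.016193
So ω* = 2/1.016193 = 1.96813 (Young).
At ω = 1.96813 every |λ(B_ω)| = ω−1, so ρ_SOR = 0.96813.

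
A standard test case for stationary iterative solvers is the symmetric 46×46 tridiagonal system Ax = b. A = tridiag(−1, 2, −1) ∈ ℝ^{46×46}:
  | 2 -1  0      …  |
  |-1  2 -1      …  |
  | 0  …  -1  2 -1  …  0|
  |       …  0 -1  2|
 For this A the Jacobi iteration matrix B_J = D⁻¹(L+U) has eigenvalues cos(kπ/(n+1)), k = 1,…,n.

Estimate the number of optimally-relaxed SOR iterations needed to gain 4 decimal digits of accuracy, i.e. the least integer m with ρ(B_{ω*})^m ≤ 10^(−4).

B_J for the 46×46 system has eigenvalues cos(kπ/47); ρ_J = cos(π/47) = 0.9977669.
1 − cos²(π/47) = sin²(π/47) ⇒ √(1−ρ_J²) = sin(π/47) = 0.0667926.
[ω*] 2 ÷ (1 + 0.0667926) = 2 ÷ 1.0667926 = 1.8747787.
ρ(B_{ω*}) = ω*−1 = 0.8747787
4·ln10 = 9.21034; −ln(0.8747787) = 0.133784; m = ⌈9.21034/0.133784⌉ = ⌈68.845⌉ = 69.

m = 69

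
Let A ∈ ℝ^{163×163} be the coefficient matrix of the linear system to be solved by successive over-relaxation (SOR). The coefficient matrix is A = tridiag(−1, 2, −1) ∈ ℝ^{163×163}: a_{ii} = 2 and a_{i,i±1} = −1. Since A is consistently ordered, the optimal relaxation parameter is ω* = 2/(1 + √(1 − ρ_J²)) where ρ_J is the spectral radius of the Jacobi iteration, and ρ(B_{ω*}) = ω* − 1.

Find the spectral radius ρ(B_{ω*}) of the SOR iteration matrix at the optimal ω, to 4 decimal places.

ρ_SOR = 0.9624

ρ_J = max_k |cos(kπ/164)| = cos(π/164) = 0.9998
√(1−ρ_J²) simplifies to sin(π/164) = 0.01915.
ω* = 2 / (1 + 0.01915) = 2 / 1.01915 ≈ 1.9624.
ρ(B_{ω*}) = ω*−1 = 0.9624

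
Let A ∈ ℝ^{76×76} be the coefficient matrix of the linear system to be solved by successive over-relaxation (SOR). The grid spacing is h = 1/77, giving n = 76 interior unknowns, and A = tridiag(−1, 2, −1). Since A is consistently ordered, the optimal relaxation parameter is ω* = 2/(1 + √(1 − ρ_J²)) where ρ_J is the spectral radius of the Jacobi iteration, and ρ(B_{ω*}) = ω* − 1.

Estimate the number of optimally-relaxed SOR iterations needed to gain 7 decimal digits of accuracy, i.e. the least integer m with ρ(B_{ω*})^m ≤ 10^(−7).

m = 198

B_J for the 76×76 system has eigenvalues cos(kπ/77); ρ_J = cos(π/77) = 0.9991678.
√(1 − cos²(π/77)) = sin(π/77) ≈ 0.0407886.
[ω*] 2 ÷ (1 + 0.0407886) = 2 ÷ 1.0407886 = 1.9216198.
[ρ_SOR] ω* − 1 = 0.9216198.
(0.9216198)^m ≤ 10^{−7}  ⇒  m·ln(0.9216198) ≤ −7·ln10  ⇒  m ≥ 197.471  ⇒  m = 198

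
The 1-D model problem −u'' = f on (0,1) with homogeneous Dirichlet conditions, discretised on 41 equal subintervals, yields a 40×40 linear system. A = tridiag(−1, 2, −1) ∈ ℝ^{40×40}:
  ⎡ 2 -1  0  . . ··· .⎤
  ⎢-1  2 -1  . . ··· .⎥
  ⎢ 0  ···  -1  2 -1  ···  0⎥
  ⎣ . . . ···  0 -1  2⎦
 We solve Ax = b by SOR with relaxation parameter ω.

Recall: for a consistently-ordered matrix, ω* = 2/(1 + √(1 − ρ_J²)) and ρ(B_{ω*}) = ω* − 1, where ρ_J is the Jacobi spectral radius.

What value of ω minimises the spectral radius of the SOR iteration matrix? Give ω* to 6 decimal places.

n=40: λ(B_J) = 1 − λ(A)/2 = cos(kπ/41); k=1 gives ρ_J = 0.997066.
1 − cos²(π/41) = sin²(π/41) ⇒ √(1−ρ_J²) = sin(π/41) = 0.0765493.
Then 2/(1+√(1−ρ_J²)) = 2/(1+0.0765493); ω* = 2/1.0765493 = 1.857788.
and ρ(B_{ω*}) = 1.857788 − 1 = 0.857788.

ω* = 1.857788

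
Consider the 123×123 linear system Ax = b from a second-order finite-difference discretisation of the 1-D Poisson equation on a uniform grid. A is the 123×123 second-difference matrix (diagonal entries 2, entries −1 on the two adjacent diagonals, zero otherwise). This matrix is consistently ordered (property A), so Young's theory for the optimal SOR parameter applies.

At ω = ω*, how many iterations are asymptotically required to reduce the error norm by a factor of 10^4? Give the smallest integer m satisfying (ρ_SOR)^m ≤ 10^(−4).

spectrum of D⁻¹(L+U) = {cos(kπ/124) : 1≤k≤123}; ρ_J = cos(π/124) = 0.9996791.
√(1 − cos²(π/124)) = sin(π/124) ≈ 0.0253327.
ω* = 2/(1+0.0253327) = 1.9505864
Hence ρ(B_{ω*}) = 1.9505864 − 1 = 0.9505864.
m ≥ 4·ln10 / (−ln 0.9505864) = 181.749; smallest integer m = 182.

m = 182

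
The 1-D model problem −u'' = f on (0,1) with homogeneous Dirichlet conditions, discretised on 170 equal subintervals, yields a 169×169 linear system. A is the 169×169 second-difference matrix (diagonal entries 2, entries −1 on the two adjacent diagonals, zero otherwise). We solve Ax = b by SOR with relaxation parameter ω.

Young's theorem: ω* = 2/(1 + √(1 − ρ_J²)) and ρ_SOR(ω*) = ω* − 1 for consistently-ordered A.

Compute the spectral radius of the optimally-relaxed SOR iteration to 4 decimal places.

[ρ_J] n=169: ρ(B_J) = cos(π/(n+1)) = cos(π/170) = 0.9998.
1 − cos²(π/170) = sin²(π/170) ⇒ √(1−ρ_J²) = sin(π/170) = 0.01848.
Young: ω* = 2/(1+√(1−ρ_J²)) = 2/(1+0.01848) = 2/1.01848 = 1.9637.
ρ(B_{ω*}) = ω*−1 = 0.9637

ρ_SOR = 0.9637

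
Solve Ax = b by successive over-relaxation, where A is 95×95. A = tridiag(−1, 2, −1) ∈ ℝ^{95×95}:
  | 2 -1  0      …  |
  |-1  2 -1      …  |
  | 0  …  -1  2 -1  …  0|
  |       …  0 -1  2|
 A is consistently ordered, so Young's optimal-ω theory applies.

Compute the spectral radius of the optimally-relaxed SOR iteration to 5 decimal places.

½·tridiag(1,0,1) at n=95: λ_k = cos(kπ/96); max |λ| at k=1 ⇒ ρ_J = cos(π/96) ≈ 0.99946.
root = sin(π/96) = 0.032719  (since 1−cos² = sin²).
So ω* = 2/1.032719 = 1.93664 (Young).
ρ_SOR = ω* − 1 ≈ 0.93664.

ρ_SOR = 0.93664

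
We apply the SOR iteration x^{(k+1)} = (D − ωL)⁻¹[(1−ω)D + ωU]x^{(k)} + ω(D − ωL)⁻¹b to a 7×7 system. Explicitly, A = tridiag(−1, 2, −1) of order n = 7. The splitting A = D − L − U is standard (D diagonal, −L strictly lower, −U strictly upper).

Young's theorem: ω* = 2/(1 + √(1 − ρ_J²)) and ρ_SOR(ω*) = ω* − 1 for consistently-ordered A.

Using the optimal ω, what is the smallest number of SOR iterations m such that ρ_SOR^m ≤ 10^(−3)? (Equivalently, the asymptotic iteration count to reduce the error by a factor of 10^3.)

m = 9

n=7: λ(B_J) = 1 − λ(A)/2 = cos(kπ/8); k=1 gives ρ_J = 0.9238795.
√(1 − cos²(π/8)) = sin(π/8) ≈ 0.3826834.
So ω* = 2/1.3826834 = 1.4464627 (Young).
and ρ(B_{ω*}) = 1.4464627 − 1 = 0.4464627.
For 3 digits: m = 3·ln10 / (−ln 0.4464627) = 6.90776/0.806399 = 8.566; round up → m = 9.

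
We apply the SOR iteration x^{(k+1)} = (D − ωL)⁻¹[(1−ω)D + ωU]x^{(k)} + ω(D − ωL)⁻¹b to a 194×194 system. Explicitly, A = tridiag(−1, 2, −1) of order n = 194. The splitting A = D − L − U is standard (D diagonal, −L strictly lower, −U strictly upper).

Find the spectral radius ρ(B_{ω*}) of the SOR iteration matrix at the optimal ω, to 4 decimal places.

ρ_J = max_k |cos(kπ/195)| = cos(π/195) = 0.9999
√(1−ρ_J²) = |sin(π/195)| = 0.01611
[ω*] 2 ÷ (1 + 0.01611) = 2 ÷ 1.01611 = 1.9683.
[ρ_SOR] ω* − 1 = 0.9683.

ρ_SOR = 0.9683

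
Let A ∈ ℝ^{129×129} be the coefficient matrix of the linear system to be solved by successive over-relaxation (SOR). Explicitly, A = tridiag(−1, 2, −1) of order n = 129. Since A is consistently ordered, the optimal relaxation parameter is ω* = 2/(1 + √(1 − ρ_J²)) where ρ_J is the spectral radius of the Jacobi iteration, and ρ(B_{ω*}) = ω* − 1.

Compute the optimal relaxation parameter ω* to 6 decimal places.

½·tridiag(1,0,1) at n=129: λ_k = cos(kπ/130); max |λ| at k=1 ⇒ ρ_J = cos(π/130) ≈ 0.999708.
√(1−ρ_J²) = |sin(π/130)| = 0.0241637
ω* = 2 / (1 + 0.0241637) = 2 / 1.0241637 ≈ 1.952813.
and ρ(B_{ω*}) = 1.952813 − 1 = 0.952813.

ω* = 1.952813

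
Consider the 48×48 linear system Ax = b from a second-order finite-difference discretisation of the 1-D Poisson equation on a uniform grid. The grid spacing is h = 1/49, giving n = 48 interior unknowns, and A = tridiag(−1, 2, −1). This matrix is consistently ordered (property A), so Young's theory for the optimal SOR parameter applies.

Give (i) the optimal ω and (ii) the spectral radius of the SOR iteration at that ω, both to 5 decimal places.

ω* = 1.87958, ρ_SOR = 0.87958

½·tridiag(1,0,1) at n=48: λ_k = cos(kπ/49); max |λ| at k=1 ⇒ ρ_J = cos(π/49) ≈ 0.99795.
√(1−ρ_J²) = |sin(π/49)| = 0.064070
Young: ω* = 2/(1+√(1−ρ_J²)) = 2/(1+0.064070) = 2/1.064070 = 1.87958.
ρ_SOR = ω* − 1 ≈ 0.87958.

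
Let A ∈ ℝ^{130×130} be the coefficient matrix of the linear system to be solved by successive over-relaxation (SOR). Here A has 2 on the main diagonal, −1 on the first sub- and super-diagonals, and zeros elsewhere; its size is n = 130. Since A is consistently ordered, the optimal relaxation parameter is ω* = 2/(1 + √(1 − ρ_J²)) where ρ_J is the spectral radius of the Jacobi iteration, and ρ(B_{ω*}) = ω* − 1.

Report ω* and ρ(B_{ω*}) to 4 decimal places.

B_J for the 130×130 system has eigenvalues cos(kπ/131); ρ_J = cos(π/131) = 0.9997.
1 − cos²(π/131) = sin²(π/131) ⇒ √(1−ρ_J²) = sin(π/131) = 0.02398.
ω* = 2/(1 + 0.02398) = 2/1.02398 = 1.9532.
and ρ(B_{ω*}) = 1.9532 − 1 = 0.9532.

ω* = 1.9532, ρ_SOR = 0.9532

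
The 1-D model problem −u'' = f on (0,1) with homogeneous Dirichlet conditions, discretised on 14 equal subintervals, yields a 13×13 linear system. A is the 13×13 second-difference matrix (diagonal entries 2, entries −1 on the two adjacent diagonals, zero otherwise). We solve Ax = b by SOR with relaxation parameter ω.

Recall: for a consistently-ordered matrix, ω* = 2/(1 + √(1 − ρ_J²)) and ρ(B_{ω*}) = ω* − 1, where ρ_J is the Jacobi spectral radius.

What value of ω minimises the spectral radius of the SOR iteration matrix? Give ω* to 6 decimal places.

ω* = 1.635964

B_J for the 13×13 system has eigenvalues cos(kπ/14); ρ_J = cos(π/14) = 0.974928.
root = sin(π/14) = 0.2225209  (since 1−cos² = sin²).
So ω* = 2/1.2225209 = 1.635964 (Young).
ρ_SOR = ω* − 1 ≈ 0.635964.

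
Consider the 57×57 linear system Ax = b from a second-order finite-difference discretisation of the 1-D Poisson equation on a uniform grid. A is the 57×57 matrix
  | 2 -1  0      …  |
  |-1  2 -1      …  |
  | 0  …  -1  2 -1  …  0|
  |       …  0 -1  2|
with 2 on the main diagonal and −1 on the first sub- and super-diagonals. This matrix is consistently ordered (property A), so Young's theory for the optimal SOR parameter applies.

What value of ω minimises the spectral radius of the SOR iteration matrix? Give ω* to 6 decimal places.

½·tridiag(1,0,1) at n=57: λ_k = cos(kπ/58); max |λ| at k=1 ⇒ ρ_J = cos(π/58) ≈ 0.998533.
root = sin(π/58) = 0.0541389  (since 1−cos² = sin²).
ω* = 2 / (1 + 0.0541389) = 2 / 1.0541389 ≈ 1.897283.
Hence ρ(B_{ω*}) = 1.897283 − 1 = 0.897283.

ω* = 1.897283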